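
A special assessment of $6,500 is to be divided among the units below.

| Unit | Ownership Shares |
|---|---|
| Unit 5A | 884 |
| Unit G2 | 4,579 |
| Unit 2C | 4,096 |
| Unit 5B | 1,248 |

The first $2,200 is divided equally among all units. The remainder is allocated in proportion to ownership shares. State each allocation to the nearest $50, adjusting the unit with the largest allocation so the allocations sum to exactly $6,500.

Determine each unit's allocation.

Unit 5A: $900; Unit G2: $2,350; Unit 2C: $2,200; Unit 5B: $1,050

First tranche $2,200 split equally: $550 each.
Remainder $4,300 by ownership shares (total 10,807): Unit 5A 351.73 → $350; Unit G2 1,821.94 → $1,800; Unit 2C 1,629.76 → $1,650; Unit 5B 496.57 → $500.
Totals: Unit 5A $550 + $350 = $900; Unit G2 $550 + $1,800 = $2,350; Unit 2C $550 + $1,650 = $2,200; Unit 5B $550 + $500 = $1,050.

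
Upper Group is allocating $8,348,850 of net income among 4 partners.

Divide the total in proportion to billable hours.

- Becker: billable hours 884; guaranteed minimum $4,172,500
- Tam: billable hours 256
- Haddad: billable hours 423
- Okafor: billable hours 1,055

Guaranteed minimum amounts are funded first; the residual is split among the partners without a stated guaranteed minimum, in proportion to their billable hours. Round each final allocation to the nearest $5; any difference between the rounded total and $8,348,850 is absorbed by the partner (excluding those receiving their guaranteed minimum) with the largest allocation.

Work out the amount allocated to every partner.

Becker: $4,172,500 | Tam: $616,580 | Haddad: $1,018,800 | Okafor: $2,540,970

Fund the minimums — Becker $4,172,500. Balance $4,176,350.
Balance split over remaining billable hours 1,734: Tam 616,577.62 → $616,580; Haddad 1,018,798.18 → $1,018,800; Okafor 2,540,974.19 → $2,540,975.
Rounding difference −$5 applied to Okafor → $2,540,970.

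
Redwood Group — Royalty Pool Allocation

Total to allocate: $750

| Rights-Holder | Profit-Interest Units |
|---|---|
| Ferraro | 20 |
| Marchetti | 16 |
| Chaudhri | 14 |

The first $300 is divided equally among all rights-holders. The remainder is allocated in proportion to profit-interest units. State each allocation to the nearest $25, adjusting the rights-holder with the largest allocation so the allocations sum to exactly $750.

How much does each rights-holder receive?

Ferraro: $275; Marchetti: $250; Chaudhri: $225

Equal tier: $300 ÷ 3 = $100 apiece.
Remainder $450 by profit-interest units (total 50): Ferraro 180.00 → $175; Marchetti 144.00 → $150; Chaudhri 126.00 → $125.
Totals: Ferraro $100 + $175 = $275; Marchetti $100 + $150 = $250; Chaudhri $100 + $125 = $225.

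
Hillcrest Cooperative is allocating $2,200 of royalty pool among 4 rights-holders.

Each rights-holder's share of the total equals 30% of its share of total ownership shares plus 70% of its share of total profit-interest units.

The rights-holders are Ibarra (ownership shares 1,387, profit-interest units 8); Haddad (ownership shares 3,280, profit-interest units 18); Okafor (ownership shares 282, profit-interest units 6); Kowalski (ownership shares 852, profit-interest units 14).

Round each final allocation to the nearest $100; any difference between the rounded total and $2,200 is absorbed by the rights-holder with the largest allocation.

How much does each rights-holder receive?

Ownership shares total 5,801; profit-interest units total 46.
Blended shares (30% ownership shares + 70% profit-interest units): Ibarra 0.1935; Haddad 0.4435; Okafor 0.1059; Kowalski 0.2571.
Pro-rata amounts: Ibarra 425.63; Haddad 975.79; Okafor 232.95; Kowalski 565.63.
Rounded to nearest $100: Ibarra $400; Haddad $1,000; Okafor $200; Kowalski $600. Sum = $2,200.
Rounded total matches; no reconciliation needed.

Ibarra: $400 · Haddad: $1,000 · Okafor: $200 · Kowalski: $600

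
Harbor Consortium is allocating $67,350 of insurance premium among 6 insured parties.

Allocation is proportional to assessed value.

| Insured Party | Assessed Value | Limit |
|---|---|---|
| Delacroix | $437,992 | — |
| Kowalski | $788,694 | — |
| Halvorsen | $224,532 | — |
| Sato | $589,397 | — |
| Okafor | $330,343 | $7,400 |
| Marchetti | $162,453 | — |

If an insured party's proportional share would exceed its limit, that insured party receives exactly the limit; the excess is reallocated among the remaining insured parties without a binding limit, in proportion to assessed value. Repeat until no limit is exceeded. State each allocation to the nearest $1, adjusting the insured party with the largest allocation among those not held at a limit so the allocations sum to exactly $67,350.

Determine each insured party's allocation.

Delacroix: $11,919; Kowalski: $21,461; Halvorsen: $6,110; Sato: $16,039; Okafor: $7,400; Marchetti: $4,421

Total assessed value = 2,533,411.
Proportional shares (ignoring caps): Delacroix 11,643.89; Kowalski 20,967.20; Halvorsen 5,969.12; Sato 15,668.95; Okafor 8,782.07; Marchetti 4,318.77.
Capped: Okafor ($7,400); balance $59,950 reallocated over remaining assessed value 2,203,068.
Redistributed shares: Delacroix 11,918.66 → $11,919; Kowalski 21,461.98 → $21,462; Halvorsen 6,109.98 → $6,110; Sato 16,038.70 → $16,039; Marchetti 4,420.68 → $4,421.
Rounding difference −$1 applied to Kowalski → $21,461.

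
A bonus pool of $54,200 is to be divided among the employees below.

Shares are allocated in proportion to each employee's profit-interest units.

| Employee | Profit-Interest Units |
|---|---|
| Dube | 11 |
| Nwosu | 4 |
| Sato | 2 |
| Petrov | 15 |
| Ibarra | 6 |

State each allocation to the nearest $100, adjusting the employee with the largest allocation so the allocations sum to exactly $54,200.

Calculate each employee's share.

Dube: $15,700 · Nwosu: $5,700 · Sato: $2,900 · Petrov: $21,300 · Ibarra: $8,600

Sum of profit-interest units: 38.
Unrounded shares: Dube 11/38 × $54,200 = 15,689.47; Nwosu 4/38 × $54,200 = 5,705.26; Sato 2/38 × $54,200 = 2,852.63; Petrov 15/38 × $54,200 = 21,394.74; Ibarra 6/38 × $54,200 = 8,557.89.
At nearest $100: Dube $15,700; Nwosu $5,700; Sato $2,900; Petrov $21,400; Ibarra $8,600. Sum = $54,300.
Difference $54,200 − $54,300 = −$100 applied to largest allocation (Petrov): Petrov becomes $21,300.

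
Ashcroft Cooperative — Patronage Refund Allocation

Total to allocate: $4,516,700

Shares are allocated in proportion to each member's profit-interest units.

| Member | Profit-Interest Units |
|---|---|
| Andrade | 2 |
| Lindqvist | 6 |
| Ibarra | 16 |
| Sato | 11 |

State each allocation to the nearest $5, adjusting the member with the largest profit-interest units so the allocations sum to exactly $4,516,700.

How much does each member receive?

Sum of profit-interest units: 2 + 6 + 16 + 11 = 35.
Unrounded shares: Andrade 258,097.14; Lindqvist 774,291.43; Ibarra 2,064,777.14; Sato 1,419,534.29.
At nearest $5: Andrade $258,095; Lindqvist $774,290; Ibarra $2,064,775; Sato $1,419,535. Sum = $4,516,695.
Difference $4,516,700 − $4,516,695 = +$5 applied to largest profit-interest units (Ibarra): Ibarra becomes $2,064,780.

Andrade: $258,095 | Lindqvist: $774,290 | Ibarra: $2,064,780 | Sato: $1,419,535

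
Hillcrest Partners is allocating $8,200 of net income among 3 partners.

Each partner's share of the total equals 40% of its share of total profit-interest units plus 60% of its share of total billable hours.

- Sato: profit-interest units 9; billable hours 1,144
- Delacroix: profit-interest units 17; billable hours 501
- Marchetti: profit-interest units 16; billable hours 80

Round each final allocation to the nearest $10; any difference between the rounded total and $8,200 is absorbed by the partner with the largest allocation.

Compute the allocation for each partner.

Sato: $3,960; Delacroix: $2,760; Marchetti: $1,480

Profit-interest units total 42; billable hours total 1,725.
Combined weights (40% profit-interest units + 60% billable hours): Sato 0.4836; Delacroix 0.3362; Marchetti 0.1802.
Proportional shares: Sato 3,965.74; Delacroix 2,756.56; Marchetti 1,477.70.
After rounding ($10): Sato $3,970; Delacroix $2,760; Marchetti $1,480. Sum = $8,210.
Difference $8,200 − $8,210 = −$10 applied to largest allocation (Sato): Sato becomes $3,960.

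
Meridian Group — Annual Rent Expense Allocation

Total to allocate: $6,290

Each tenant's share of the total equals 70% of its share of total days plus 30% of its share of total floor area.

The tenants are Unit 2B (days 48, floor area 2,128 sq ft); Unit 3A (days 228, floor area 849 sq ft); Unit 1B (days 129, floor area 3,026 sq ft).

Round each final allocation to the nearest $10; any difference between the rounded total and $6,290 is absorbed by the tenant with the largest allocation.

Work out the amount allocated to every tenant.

Totals — days 405, floor area 6,003.
Blended shares (70% days + 30% floor area): Unit 2B 0.1893; Unit 3A 0.4365; Unit 1B 0.3742.
Raw shares: Unit 2B 1,190.76; Unit 3A 2,745.60; Unit 1B 2,353.64.
At nearest $10: Unit 2B $1,190; Unit 3A $2,750; Unit 1B $2,350. Sum = $6,290.
No rounding difference to absorb.

Unit 2B: $1,190 · Unit 3A: $2,750 · Unit 1B: $2,350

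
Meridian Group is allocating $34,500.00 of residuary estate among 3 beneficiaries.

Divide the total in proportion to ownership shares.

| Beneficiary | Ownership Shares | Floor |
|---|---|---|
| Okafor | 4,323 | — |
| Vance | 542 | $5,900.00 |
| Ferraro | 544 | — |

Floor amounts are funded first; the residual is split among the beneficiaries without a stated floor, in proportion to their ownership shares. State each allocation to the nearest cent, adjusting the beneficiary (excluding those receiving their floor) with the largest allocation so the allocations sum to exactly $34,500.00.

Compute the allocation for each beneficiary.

Okafor: $25,403.29; Vance: $5,900.00; Ferraro: $3,196.71

Guaranteed amounts: Vance $5,900.00. Residual $28,600.00.
Residual split over remaining ownership shares 4,867: Okafor 25,403.2874 → $25,403.29; Ferraro 3,196.7126 → $3,196.71.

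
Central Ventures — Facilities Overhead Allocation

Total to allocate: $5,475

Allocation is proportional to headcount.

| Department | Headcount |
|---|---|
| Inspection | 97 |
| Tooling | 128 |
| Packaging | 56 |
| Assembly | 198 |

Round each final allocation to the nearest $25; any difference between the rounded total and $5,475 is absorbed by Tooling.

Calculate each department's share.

Headcount total: 479.
Raw shares: Inspection 97/479 × $5,475 = 1,108.72; Tooling 128/479 × $5,475 = 1,463.05; Packaging 56/479 × $5,475 = 640.08; Assembly 198/479 × $5,475 = 2,263.15.
At nearest $25: Inspection $1,100; Tooling $1,475; Packaging $650; Assembly $2,275. Sum = $5,500.
Difference $5,475 − $5,500 = −$25 applied to Tooling: Tooling becomes $1,450.

Inspection: $1,100 | Tooling: $1,450 | Packaging: $650 | Assembly: $2,275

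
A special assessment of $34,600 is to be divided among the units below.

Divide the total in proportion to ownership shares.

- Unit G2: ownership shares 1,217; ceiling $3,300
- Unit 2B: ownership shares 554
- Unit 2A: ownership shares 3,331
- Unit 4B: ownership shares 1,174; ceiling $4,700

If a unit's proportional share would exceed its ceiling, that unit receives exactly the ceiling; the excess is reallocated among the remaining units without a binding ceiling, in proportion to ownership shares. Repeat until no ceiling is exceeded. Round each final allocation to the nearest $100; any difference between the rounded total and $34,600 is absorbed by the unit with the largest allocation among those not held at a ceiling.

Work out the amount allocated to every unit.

Ownership shares total: 6,276.
Proportional shares (ignoring caps): Unit G2 6,709.40; Unit 2B 3,054.24; Unit 2A 18,364.02; Unit 4B 6,472.34.
Cap binds for Unit G2 ($3,300), Unit 4B ($4,700); remaining pool $26,600 reallocated over remaining ownership shares 3,885.
Remaining shares: Unit 2B 3,793.15 → $3,800; Unit 2A 22,806.85 → $22,800.

Unit G2: $3,300 · Unit 2B: $3,800 · Unit 2A: $22,800 · Unit 4B: $4,700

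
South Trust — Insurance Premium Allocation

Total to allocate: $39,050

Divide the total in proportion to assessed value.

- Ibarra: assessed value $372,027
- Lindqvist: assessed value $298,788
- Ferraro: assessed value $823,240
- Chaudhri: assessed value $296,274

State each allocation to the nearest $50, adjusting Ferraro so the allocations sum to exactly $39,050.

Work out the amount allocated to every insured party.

Assessed value total: 1,790,329.
Proportional shares: Ibarra 372,027/1,790,329 × $39,050 = 8,114.52; Lindqvist 298,788/1,790,329 × $39,050 = 6,517.05; Ferraro 823,240/1,790,329 × $39,050 = 17,956.21; Chaudhri 296,274/1,790,329 × $39,050 = 6,462.22.
At nearest $50: Ibarra $8,100; Lindqvist $6,500; Ferraro $17,950; Chaudhri $6,450. Sum = $39,000.
Difference $39,050 − $39,000 = +$50 applied to Ferraro: Ferraro becomes $18,000.

Ibarra: $8,100 · Lindqvist: $6,500 · Ferraro: $18,000 · Chaudhri: $6,450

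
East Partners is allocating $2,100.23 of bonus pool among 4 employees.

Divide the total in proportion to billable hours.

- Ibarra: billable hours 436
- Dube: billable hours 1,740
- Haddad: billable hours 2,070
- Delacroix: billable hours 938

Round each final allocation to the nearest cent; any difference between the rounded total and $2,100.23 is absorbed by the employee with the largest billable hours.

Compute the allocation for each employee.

Sum of billable hours: 436 + 1,740 + 2,070 + 938 = 5,184.
Unrounded shares: Ibarra 176.6397; Dube 704.9383; Haddad 838.6335; Delacroix 380.0185.
Rounded to nearest cent: Ibarra $176.64; Dube $704.94; Haddad $838.63; Delacroix $380.02. Sum = $2,100.23.
No rounding difference to absorb.

Ibarra: $176.64; Dube: $704.94; Haddad: $838.63; Delacroix: $380.02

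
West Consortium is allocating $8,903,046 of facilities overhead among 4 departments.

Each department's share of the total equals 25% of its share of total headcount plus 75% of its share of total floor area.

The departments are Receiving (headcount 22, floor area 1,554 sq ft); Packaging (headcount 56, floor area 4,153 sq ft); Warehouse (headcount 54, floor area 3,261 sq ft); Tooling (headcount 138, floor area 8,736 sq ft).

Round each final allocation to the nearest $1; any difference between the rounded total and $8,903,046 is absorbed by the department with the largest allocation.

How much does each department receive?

Receiving: $767,469 · Packaging: $2,027,995 · Warehouse: $1,675,079 · Tooling: $4,432,503

Headcount total 270; floor area total 17,704.
Composite weights (25% headcount + 75% floor area): Receiving 0.0862; Packaging 0.2278; Warehouse 0.1881; Tooling 0.4979.
Proportional shares: Receiving 767,468.83; Packaging 2,027,995.19; Warehouse 1,675,079.14; Tooling 4,432,502.84.
Rounded to nearest $1: Receiving $767,469; Packaging $2,027,995; Warehouse $1,675,079; Tooling $4,432,503. Sum = $8,903,046.
No rounding difference to absorb.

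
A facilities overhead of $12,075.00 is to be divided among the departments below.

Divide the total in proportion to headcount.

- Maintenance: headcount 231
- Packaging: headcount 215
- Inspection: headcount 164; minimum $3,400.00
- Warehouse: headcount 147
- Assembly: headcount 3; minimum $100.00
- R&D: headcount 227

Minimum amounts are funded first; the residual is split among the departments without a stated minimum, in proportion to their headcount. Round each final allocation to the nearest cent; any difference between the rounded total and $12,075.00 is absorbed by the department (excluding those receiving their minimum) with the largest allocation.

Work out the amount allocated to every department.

Maintenance: $2,415.64 | Packaging: $2,248.32 | Inspection: $3,400.00 | Warehouse: $1,537.23 | Assembly: $100.00 | R&D: $2,373.81

Guaranteed amounts: Inspection $3,400.00; Assembly $100.00. Balance $8,575.00.
Balance split over remaining headcount 820: Maintenance 2,415.6402 → $2,415.64; Packaging 2,248.3232 → $2,248.32; Warehouse 1,537.2256 → $1,537.23; R&D 2,373.8110 → $2,373.81.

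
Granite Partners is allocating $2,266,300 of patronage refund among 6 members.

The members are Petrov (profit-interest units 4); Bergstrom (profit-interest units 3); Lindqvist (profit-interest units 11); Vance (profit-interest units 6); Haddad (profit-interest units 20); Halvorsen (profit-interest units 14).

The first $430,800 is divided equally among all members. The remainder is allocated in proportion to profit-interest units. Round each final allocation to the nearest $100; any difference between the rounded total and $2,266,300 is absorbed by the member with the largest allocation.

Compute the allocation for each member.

Equal tier: $430,800 ÷ 6 = $71,800 apiece.
Remainder $1,835,500 by profit-interest units (total 58): Petrov 126,586.21 → $126,600; Bergstrom 94,939.66 → $94,900; Lindqvist 348,112.07 → $348,100; Vance 189,879.31 → $189,900; Haddad 632,931.03 → $632,900; Halvorsen 443,051.72 → $443,100.
Totals: Petrov $71,800 + $126,600 = $198,400; Bergstrom $71,800 + $94,900 = $166,700; Lindqvist $71,800 + $348,100 = $419,900; Vance $71,800 + $189,900 = $261,700; Haddad $71,800 + $632,900 = $704,700; Halvorsen $71,800 + $443,100 = $514,900.

Petrov: $198,400 · Bergstrom: $166,700 · Lindqvist: $419,900 · Vance: $261,700 · Haddad: $704,700 · Halvorsen: $514,900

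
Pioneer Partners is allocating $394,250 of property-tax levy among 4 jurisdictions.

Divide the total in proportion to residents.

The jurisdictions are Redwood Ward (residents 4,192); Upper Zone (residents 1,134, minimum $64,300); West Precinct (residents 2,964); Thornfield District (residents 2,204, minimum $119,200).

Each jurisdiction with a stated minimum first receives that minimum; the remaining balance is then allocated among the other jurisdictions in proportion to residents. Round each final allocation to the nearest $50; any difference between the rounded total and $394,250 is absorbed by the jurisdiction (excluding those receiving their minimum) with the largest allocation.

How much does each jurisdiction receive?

Guaranteed amounts: Upper Zone $64,300; Thornfield District $119,200. Balance $210,750.
Balance split over remaining residents 7,156: Redwood Ward 123,457.80 → $123,450; West Precinct 87,292.20 → $87,300.

Redwood Ward: $123,450 · Upper Zone: $64,300 · West Precinct: $87,300 · Thornfield District: $119,200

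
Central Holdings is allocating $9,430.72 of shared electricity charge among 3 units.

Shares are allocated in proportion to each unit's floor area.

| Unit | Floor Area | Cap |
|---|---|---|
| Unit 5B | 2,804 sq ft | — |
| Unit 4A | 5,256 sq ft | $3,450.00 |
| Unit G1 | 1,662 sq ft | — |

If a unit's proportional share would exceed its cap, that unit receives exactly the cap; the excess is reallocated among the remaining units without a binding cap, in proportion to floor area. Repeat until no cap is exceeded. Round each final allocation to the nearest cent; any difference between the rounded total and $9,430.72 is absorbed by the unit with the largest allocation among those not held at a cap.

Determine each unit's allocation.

Unit 5B: $3,755.02 | Unit 4A: $3,450.00 | Unit G1: $2,225.70

Total floor area = 9,722.
Unconstrained shares: Unit 5B 2,719.9896; Unit 4A 5,098.5254; Unit G1 1,612.20496.
Capped: Unit 4A ($3,450.00); remaining pool $5,980.72 reallocated over remaining floor area 4,466.
Remaining shares: Unit 5B 3,755.0244 → $3,755.02; Unit G1 2,225.6956 → $2,225.70.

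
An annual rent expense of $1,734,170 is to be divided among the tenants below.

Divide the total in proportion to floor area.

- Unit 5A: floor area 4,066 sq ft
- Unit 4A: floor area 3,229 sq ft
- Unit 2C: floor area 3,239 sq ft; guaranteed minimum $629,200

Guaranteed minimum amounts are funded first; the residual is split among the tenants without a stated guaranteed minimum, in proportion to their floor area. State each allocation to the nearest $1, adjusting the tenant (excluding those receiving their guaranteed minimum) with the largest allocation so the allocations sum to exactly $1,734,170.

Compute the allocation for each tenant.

Guaranteed amounts: Unit 2C $629,200. Balance $1,104,970.
Balance split over remaining floor area 7,295: Unit 5A 615,874.99 → $615,875; Unit 4A 489,095.01 → $489,095.

Unit 5A: $615,875; Unit 4A: $489,095; Unit 2C: $629,200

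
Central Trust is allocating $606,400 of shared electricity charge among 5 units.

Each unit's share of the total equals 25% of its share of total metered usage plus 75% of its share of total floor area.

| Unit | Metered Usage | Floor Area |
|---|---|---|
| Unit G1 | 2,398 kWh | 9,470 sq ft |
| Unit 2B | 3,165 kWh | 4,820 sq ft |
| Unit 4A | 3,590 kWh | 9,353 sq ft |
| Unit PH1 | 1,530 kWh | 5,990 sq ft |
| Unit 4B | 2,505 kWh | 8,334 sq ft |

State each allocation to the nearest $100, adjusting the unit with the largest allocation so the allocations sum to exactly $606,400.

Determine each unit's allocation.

Totals — metered usage 13,188, floor area 37,967.
Combined weights (25% metered usage + 75% floor area): Unit G1 0.2325; Unit 2B 0.1552; Unit 4A 0.2528; Unit PH1 0.1473; Unit 4B 0.2121.
Proportional shares: Unit G1 141,005.19; Unit 2B 94,120.55; Unit 4A 153,306.06; Unit PH1 89,340.96; Unit 4B 128,627.24.
After rounding ($100): Unit G1 $141,000; Unit 2B $94,100; Unit 4A $153,300; Unit PH1 $89,300; Unit 4B $128,600. Sum = $606,300.
Difference $606,400 − $606,300 = +$100 applied to largest allocation (Unit 4A): Unit 4A becomes $153,400.

Unit G1: $141,000; Unit 2B: $94,100; Unit 4A: $153,400; Unit PH1: $89,300; Unit 4B: $128,600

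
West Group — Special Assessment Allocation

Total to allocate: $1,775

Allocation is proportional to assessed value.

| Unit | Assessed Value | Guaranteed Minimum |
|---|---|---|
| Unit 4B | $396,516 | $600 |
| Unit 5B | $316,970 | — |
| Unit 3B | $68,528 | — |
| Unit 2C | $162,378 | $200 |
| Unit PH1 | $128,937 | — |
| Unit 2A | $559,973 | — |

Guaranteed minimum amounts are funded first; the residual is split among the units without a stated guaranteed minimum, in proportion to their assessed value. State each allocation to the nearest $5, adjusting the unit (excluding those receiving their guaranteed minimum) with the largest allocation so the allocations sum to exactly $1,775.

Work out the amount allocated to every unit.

Unit 4B: $600 | Unit 5B: $290 | Unit 3B: $60 | Unit 2C: $200 | Unit PH1: $115 | Unit 2A: $510

Minimums first: Unit 4B $600; Unit 2C $200. Residual $975.
Residual split over remaining assessed value 1,074,408: Unit 5B 287.64 → $290; Unit 3B 62.19 → $60; Unit PH1 117.01 → $115; Unit 2A 508.16 → $510.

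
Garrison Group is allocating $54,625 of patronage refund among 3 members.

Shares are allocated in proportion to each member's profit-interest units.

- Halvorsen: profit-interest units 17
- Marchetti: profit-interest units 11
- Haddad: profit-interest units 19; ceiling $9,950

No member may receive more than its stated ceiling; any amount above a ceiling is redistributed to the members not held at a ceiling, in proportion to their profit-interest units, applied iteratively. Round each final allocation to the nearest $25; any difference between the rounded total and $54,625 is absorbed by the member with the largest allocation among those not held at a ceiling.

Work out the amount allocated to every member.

Total profit-interest units = 47.
Proportional shares (ignoring caps): Halvorsen 19,757.98; Marchetti 12,784.57; Haddad 22,082.45.
Held at cap: Haddad ($9,950); balance $44,675 reallocated over remaining profit-interest units 28.
Redistributed shares: Halvorsen 27,124.11 → $27,125; Marchetti 17,550.89 → $17,550.

Halvorsen: $27,125 | Marchetti: $17,550 | Haddad: $9,950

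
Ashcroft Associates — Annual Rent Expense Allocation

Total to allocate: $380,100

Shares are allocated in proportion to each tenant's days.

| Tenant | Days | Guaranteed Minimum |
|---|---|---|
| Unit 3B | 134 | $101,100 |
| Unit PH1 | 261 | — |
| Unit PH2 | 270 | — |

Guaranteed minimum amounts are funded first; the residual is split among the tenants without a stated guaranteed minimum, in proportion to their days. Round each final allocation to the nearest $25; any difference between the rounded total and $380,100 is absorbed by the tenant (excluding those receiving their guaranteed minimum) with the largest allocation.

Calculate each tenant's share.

Unit 3B: $101,100 | Unit PH1: $137,125 | Unit PH2: $141,875

Guaranteed amounts: Unit 3B $101,100. Balance $279,000.
Balance split over remaining days 531: Unit PH1 137,135.59 → $137,125; Unit PH2 141,864.41 → $141,875.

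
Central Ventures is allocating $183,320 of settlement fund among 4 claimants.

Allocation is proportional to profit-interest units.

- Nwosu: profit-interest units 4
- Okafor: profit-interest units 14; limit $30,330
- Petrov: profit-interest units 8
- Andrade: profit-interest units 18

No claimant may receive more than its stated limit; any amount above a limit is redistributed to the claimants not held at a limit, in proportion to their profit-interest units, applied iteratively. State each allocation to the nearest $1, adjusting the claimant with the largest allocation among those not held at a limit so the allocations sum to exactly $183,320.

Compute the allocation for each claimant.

Combined profit-interest units = 44.
Proportional shares (ignoring caps): Nwosu 16,665.45; Okafor 58,329.09; Petrov 33,330.91; Andrade 74,994.55.
Held at cap: Okafor ($30,330); balance $152,990 reallocated over remaining profit-interest units 30.
Remaining shares: Nwosu 20,398.67 → $20,399; Petrov 40,797.33 → $40,797; Andrade 91,794.00 → $91,794.

Nwosu: $20,399 | Okafor: $30,330 | Petrov: $40,797 | Andrade: $91,794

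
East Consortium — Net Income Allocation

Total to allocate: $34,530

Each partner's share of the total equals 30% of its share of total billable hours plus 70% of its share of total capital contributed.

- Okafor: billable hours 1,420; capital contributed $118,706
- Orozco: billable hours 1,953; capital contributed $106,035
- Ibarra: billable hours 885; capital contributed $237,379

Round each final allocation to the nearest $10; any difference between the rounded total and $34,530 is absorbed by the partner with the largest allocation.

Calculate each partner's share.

Billable hours total 4,258; capital contributed total 462,120.
Combined weights (30% billable hours + 70% capital contributed): Okafor 0.2799; Orozco 0.2982; Ibarra 0.4219.
Unrounded shares: Okafor 9,663.49; Orozco 10,297.44; Ibarra 14,569.07.
After rounding ($10): Okafor $9,660; Orozco $10,300; Ibarra $14,570. Sum = $34,530.
Sum already equals the total — no adjustment.

Okafor: $9,660 | Orozco: $10,300 | Ibarra: $14,570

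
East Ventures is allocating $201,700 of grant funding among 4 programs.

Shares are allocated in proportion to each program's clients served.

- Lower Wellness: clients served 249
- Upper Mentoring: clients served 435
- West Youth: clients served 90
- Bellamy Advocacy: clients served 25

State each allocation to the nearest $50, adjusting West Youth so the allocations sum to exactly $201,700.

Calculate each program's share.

Sum of clients served: 799.
Pro-rata amounts: Lower Wellness 249/799 × $201,700 = 62,857.70; Upper Mentoring 435/799 × $201,700 = 109,811.64; West Youth 90/799 × $201,700 = 22,719.65; Bellamy Advocacy 25/799 × $201,700 = 6,311.01.
Rounded to nearest $50: Lower Wellness $62,850; Upper Mentoring $109,800; West Youth $22,700; Bellamy Advocacy $6,300. Sum = $201,650.
Difference $201,700 − $201,650 = +$50 applied to West Youth: West Youth becomes $22,750.

Lower Wellness: $62,850 · Upper Mentoring: $109,800 · West Youth: $22,750 · Bellamy Advocacy: $6,300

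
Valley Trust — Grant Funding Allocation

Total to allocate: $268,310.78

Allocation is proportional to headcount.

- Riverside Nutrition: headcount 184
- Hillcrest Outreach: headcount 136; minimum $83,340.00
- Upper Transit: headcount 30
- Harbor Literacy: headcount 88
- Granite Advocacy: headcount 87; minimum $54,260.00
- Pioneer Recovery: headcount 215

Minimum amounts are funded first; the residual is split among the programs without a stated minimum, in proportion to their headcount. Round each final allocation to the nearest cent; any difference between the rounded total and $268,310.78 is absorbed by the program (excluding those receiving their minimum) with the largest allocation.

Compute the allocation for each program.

Riverside Nutrition: $46,519.89 · Hillcrest Outreach: $83,340.00 · Upper Transit: $7,584.76 · Harbor Literacy: $22,248.64 · Granite Advocacy: $54,260.00 · Pioneer Recovery: $54,357.49

Minimums first: Hillcrest Outreach $83,340.00; Granite Advocacy $54,260.00. Balance $130,710.78.
Balance split over remaining headcount 517: Riverside Nutrition 46,519.8908 → $46,519.89; Upper Transit 7,584.7648 → $7,584.76; Harbor Literacy 22,248.6434 → $22,248.64; Pioneer Recovery 54,357.4810 → $54,357.48.
Rounding difference +$0.01 applied to Pioneer Recovery → $54,357.49.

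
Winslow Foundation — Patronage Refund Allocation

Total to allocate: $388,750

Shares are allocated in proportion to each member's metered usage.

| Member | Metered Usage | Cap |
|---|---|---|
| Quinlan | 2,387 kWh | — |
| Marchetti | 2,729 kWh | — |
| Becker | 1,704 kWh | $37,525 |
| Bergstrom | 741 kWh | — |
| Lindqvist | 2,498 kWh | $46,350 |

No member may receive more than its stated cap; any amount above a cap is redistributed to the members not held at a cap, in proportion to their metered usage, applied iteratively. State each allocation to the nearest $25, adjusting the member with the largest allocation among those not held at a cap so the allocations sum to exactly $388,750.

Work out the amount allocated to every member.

Quinlan: $124,250; Marchetti: $142,050; Becker: $37,525; Bergstrom: $38,575; Lindqvist: $46,350

Combined metered usage = 10,059.
Pro-rata shares before constraints: Quinlan 92,250.35; Marchetti 105,467.62; Becker 65,854.46; Bergstrom 28,637.41; Lindqvist 96,540.16.
Held at cap: Becker ($37,525), Lindqvist ($46,350); balance $304,875 reallocated over remaining metered usage 5,857.
Shares after redistribution: Quinlan 124,250.75 → $124,250; Marchetti 142,052.91 → $142,050; Bergstrom 38,571.35 → $38,575.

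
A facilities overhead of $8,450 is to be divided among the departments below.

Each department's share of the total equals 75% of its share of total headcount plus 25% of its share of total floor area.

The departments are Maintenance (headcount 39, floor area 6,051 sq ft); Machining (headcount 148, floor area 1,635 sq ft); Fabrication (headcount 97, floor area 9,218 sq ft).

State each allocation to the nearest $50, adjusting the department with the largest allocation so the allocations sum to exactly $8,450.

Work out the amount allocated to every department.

Maintenance: $1,650 · Machining: $3,500 · Fabrication: $3,300

Totals — headcount 284, floor area 16,904.
Composite weights (75% headcount + 25% floor area): Maintenance 0.1925; Machining 0.4150; Fabrication 0.3925.
Unrounded shares: Maintenance 1,626.49; Machining 3,506.97; Fabrication 3,316.55.
Rounded to nearest $50: Maintenance $1,650; Machining $3,500; Fabrication $3,300. Sum = $8,450.
No rounding difference to absorb.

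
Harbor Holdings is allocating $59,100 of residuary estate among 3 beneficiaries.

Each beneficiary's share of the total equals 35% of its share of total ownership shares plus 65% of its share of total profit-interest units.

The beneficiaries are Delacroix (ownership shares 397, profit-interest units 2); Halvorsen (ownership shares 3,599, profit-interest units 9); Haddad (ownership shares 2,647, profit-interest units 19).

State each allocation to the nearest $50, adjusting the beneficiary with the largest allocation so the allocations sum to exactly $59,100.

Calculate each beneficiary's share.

Totals — ownership shares 6,643, profit-interest units 30.
Blended shares (35% ownership shares + 65% profit-interest units): Delacroix 0.0643; Halvorsen 0.3846; Haddad 0.5511.
Pro-rata amounts: Delacroix 3,797.18; Halvorsen 22,731.08; Haddad 32,571.74.
Rounded to nearest $50: Delacroix $3,800; Halvorsen $22,750; Haddad $32,550. Sum = $59,100.
No rounding difference to absorb.

Delacroix: $3,800 · Halvorsen: $22,750 · Haddad: $32,550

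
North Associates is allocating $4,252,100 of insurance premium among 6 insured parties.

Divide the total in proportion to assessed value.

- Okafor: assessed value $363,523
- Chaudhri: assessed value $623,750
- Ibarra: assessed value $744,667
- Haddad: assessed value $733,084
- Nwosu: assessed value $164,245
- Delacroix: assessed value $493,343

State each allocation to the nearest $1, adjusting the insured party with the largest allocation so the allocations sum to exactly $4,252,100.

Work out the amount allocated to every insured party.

Okafor: $495,014; Chaudhri: $849,368; Ibarra: $1,014,023; Haddad: $998,250; Nwosu: $223,654; Delacroix: $671,791

Assessed value total: 3,122,612.
Unrounded shares: Okafor 363,523/3,122,612 × $4,252,100 = 495,013.84; Chaudhri 623,750/3,122,612 × $4,252,100 = 849,368.21; Ibarra 744,667/3,122,612 × $4,252,100 = 1,014,022.41; Haddad 733,084/3,122,612 × $4,252,100 = 998,249.69; Nwosu 164,245/3,122,612 × $4,252,100 = 223,654.48; Delacroix 493,343/3,122,612 × $4,252,100 = 671,791.36.
At nearest $1: Okafor $495,014; Chaudhri $849,368; Ibarra $1,014,022; Haddad $998,250; Nwosu $223,654; Delacroix $671,791. Sum = $4,252,099.
Difference $4,252,100 − $4,252,099 = +$1 applied to largest allocation (Ibarra): Ibarra becomes $1,014,023.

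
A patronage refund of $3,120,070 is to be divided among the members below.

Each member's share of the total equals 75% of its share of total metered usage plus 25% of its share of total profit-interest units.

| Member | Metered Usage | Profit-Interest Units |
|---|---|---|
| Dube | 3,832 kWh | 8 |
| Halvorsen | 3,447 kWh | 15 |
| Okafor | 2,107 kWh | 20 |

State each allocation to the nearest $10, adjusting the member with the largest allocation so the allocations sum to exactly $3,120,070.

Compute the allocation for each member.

Dube: $1,100,490 · Halvorsen: $1,131,480 · Okafor: $888,100

Metered usage total 9,386; profit-interest units total 43.
Blended shares (75% metered usage + 25% profit-interest units): Dube 0.3527; Halvorsen 0.3626; Okafor 0.2846.
Proportional shares: Dube 1,100,487.23; Halvorsen 1,131,481.29; Okafor 888,101.48.
At nearest $10: Dube $1,100,490; Halvorsen $1,131,480; Okafor $888,100. Sum = $3,120,070.
No rounding difference to absorb.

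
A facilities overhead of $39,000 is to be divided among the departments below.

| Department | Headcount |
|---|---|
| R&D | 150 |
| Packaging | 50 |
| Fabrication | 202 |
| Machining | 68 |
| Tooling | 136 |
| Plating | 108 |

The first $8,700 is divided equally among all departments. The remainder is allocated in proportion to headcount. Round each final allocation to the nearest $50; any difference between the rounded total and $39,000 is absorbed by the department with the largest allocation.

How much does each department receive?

First tranche $8,700 split equally: $1,450 each.
Remainder $30,300 by headcount (total 714): R&D 6,365.55 → $6,350; Packaging 2,121.85 → $2,100; Fabrication 8,572.27 → $8,550; Machining 2,885.71 → $2,900; Tooling 5,771.43 → $5,750; Plating 4,583.19 → $4,600.
Rounding difference +$50 on remainder applied to Fabrication.
Totals: R&D $1,450 + $6,350 = $7,800; Packaging $1,450 + $2,100 = $3,550; Fabrication $1,450 + $8,600 = $10,050; Machining $1,450 + $2,900 = $4,350; Tooling $1,450 + $5,750 = $7,200; Plating $1,450 + $4,600 = $6,050.

R&D: $7,800 | Packaging: $3,550 | Fabrication: $10,050 | Machining: $4,350 | Tooling: $7,200 | Plating: $6,050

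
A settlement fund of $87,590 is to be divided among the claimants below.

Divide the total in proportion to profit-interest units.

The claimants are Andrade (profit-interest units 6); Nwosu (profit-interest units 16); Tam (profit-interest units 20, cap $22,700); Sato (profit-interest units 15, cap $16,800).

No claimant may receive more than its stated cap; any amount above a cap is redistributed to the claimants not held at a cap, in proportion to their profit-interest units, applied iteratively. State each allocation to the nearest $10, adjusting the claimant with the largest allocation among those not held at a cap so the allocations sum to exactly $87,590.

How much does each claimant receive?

Profit-interest units total: 57.
Unconstrained shares: Andrade 9,220.00; Nwosu 24,586.67; Tam 30,733.33; Sato 23,050.00.
Cap binds for Tam ($22,700), Sato ($16,800); residual $48,090 reallocated over remaining profit-interest units 22.
Redistributed shares: Andrade 13,115.45 → $13,120; Nwosu 34,974.55 → $34,970.

Andrade: $13,120 · Nwosu: $34,970 · Tam: $22,700 · Sato: $16,800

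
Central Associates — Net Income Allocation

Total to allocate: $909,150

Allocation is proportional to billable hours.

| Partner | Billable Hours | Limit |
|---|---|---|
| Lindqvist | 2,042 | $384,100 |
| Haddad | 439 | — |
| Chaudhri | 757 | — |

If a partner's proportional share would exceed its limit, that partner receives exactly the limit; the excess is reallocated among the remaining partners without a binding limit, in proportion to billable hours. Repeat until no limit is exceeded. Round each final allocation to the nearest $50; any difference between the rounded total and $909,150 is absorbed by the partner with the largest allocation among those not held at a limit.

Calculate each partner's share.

Combined billable hours = 3,238.
Proportional shares (ignoring caps): Lindqvist 573,342.90; Haddad 123,260.30; Chaudhri 212,546.80.
Cap binds for Lindqvist ($384,100); residual $525,050 reallocated over remaining billable hours 1,196.
Redistributed shares: Haddad 192,723.20 → $192,700; Chaudhri 332,326.80 → $332,350.

Lindqvist: $384,100; Haddad: $192,700; Chaudhri: $332,350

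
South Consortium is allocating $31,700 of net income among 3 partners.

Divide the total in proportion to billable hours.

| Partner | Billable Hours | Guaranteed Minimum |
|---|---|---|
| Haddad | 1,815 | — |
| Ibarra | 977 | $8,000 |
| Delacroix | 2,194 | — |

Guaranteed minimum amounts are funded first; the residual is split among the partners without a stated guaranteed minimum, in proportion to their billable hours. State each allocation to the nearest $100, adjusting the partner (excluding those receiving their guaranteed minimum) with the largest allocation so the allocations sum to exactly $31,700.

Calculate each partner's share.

Haddad: $10,700 | Ibarra: $8,000 | Delacroix: $13,000

Guaranteed amounts: Ibarra $8,000. Remaining pool $23,700.
Remaining pool split over remaining billable hours 4,009: Haddad 10,729.73 → $10,700; Delacroix 12,970.27 → $13,000.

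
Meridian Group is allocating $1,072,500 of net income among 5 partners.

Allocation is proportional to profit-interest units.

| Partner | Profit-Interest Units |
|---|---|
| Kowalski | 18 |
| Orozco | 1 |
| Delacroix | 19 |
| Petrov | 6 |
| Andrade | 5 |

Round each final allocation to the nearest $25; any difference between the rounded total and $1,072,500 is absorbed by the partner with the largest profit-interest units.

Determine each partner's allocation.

Profit-interest units total: 49.
Pro-rata amounts: Kowalski 18/49 × $1,072,500 = 393,979.59; Orozco 1/49 × $1,072,500 = 21,887.76; Delacroix 19/49 × $1,072,500 = 415,867.35; Petrov 6/49 × $1,072,500 = 131,326.53; Andrade 5/49 × $1,072,500 = 109,438.78.
Rounded to nearest $25: Kowalski $393,975; Orozco $21,900; Delacroix $415,875; Petrov $131,325; Andrade $109,450. Sum = $1,072,525.
Difference $1,072,500 − $1,072,525 = −$25 applied to largest profit-interest units (Delacroix): Delacroix becomes $415,850.

Kowalski: $393,975 | Orozco: $21,900 | Delacroix: $415,850 | Petrov: $131,325 | Andrade: $109,450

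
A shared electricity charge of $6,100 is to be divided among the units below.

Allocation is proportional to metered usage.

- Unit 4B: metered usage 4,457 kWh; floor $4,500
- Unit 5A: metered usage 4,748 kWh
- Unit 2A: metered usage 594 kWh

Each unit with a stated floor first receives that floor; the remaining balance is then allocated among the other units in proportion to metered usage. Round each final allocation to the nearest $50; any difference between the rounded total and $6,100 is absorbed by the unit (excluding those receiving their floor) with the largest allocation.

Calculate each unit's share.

Unit 4B: $4,500; Unit 5A: $1,400; Unit 2A: $200

Fund the minimums — Unit 4B $4,500. Remaining pool $1,600.
Remaining pool split over remaining metered usage 5,342: Unit 5A 1,422.09 → $1,400; Unit 2A 177.91 → $200.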